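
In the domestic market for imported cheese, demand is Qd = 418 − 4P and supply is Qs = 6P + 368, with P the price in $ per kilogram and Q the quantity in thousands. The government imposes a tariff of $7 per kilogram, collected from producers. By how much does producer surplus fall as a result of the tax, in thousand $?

Before the tax: set 418 − 4P = 6P + 368 → P* = $5, Q* = 398.
With the tax collected from producers, supply shifts: Qs = 6(P − 7) + 368.
Solving gives Q = 381.2 with buyers paying $9.2 and producers receiving $2.2 (the $7 wedge).
ΔPS is the trapezoid between Q = 381.2 and Q = 398 of height $2.8: ½ · (398 + 381.2) · 2.8 = $1090.88.

Producer surplus falls by $1090.88 thousand.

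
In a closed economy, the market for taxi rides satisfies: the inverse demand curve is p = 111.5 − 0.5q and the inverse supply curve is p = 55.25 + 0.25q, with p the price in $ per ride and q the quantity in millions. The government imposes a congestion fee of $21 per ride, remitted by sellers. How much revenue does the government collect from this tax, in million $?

Tax revenue = $987 million.

Inverting to q(p) form: qd = 223 − 2p; qs = 4p − 221.
Before the tax: set 223 − 2p = 4p − 221 → p* = $74, q* = 75.
With the tax collected from sellers, supply shifts: qs = 4(p − 21) − 221.
New equilibrium: buyers pay $88, sellers receive $67, q = 47. (Wedge: pb − ps = 21.)
Revenue = t · Q = 21 · 47 = $987.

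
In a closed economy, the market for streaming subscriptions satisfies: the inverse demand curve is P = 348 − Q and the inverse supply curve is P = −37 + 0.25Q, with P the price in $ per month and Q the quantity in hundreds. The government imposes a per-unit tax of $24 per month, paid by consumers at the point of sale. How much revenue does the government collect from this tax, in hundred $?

Tax revenue = $6931.2 hundred.

Rewrite in direct form: Qd = 348 − P and Qs = 4P + 148.
Without the tax, 348 − P = 4P + 148 gives 5P = 200, so P* = $40 and Q* = 308.
With the tax collected from consumers, demand (in seller-price terms) shifts: Qd = 348 − (P + 24).
New equilibrium: consumers pay $59.2, suppliers receive $35.2, Q = 288.8. (Wedge: Pb − Ps = 24.)
Revenue = t · Q = 24 · 288.8 = $6931.2.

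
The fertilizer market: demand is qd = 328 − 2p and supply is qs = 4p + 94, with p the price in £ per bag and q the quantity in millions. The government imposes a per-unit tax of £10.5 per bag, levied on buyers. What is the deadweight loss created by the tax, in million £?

Deadweight loss = £73.5 million.

Without the tax, 328 − 2p = 4p + 94 gives 6p = 234, so p* = £39 and q* = 250.
With the tax collected from buyers, demand (in seller-price terms) shifts: qd = 328 − 2(p + 10.5).
Solving gives q = 236 with buyers paying £46 and sellers receiving £35.5 (the £10.5 wedge).
Quantity falls by |ΔQ| = |250 − 236| = 14.
DWL = ½ · t · |ΔQ| = ½ · 10.5 · 14 = £73.5.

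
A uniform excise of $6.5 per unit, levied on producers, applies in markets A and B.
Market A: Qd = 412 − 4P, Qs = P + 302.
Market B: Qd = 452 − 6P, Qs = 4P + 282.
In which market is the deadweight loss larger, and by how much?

Market B, by $33.8.

Market A: pre-tax P* = $22, Q* = 324; post-tax Q = 318.8; deadweight loss = $16.9.
Market B: pre-tax P* = $17, Q* = 350; post-tax Q = 334.4; deadweight loss = $50.7.
Difference: $16.9 vs $50.7 → market B is larger by $33.8.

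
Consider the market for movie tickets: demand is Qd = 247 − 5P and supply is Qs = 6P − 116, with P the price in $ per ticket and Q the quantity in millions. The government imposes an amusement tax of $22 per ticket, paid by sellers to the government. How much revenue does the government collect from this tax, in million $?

Before the tax: set 247 − 5P = 6P − 116 → P* = $33, Q* = 82.
With the tax collected from sellers, supply shifts: Qs = 6(P − 22) − 116.
New equilibrium: buyers pay $45, sellers receive $23, Q = 22. (Wedge: Pb − Ps = 22.)
Revenue = t · Q = 22 · 22 = $484.

Tax revenue = $484 million.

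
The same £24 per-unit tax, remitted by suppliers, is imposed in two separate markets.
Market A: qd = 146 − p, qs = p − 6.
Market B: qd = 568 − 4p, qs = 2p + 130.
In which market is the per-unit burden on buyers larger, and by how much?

Market A, by £4.

Market A: pre-tax p* = £76, q* = 70; post-tax q = 58; per-unit burden on buyers = £12.
Market B: pre-tax p* = £73, q* = 276; post-tax q = 244; per-unit burden on buyers = £8.
Difference: £12 vs £8 → market A is larger by £4.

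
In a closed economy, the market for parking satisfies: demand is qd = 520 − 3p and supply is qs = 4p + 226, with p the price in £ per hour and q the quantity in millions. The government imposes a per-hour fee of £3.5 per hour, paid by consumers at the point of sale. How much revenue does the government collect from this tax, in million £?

Tax revenue = £1358 million.

Without the tax, 520 − 3p = 4p + 226 gives 7p = 294, so p* = £42 and q* = 394.
With the tax collected from consumers, demand (in seller-price terms) shifts: qd = 520 − 3(p + 3.5).
Solving gives q = 388 with consumers paying £44 and sellers receiving £40.5 (the £3.5 wedge).
Revenue = t · Q = 3.5 · 388 = £1358.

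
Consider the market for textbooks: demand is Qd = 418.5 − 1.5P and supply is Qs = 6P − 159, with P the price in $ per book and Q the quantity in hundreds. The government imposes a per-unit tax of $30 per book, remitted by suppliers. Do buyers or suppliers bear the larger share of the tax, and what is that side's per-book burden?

Before the tax: set 418.5 − 1.5P = 6P − 159 → P* = $77, Q* = 303.
With the tax collected from suppliers, supply shifts: Qs = 6(P − 30) − 159.
New equilibrium: buyers pay $101, suppliers receive $71, Q = 267. (Wedge: Pb − Ps = 30.)
Per-book burden: buyers $24, suppliers $6.
Buyers take the larger share because demand is less price-elastic here (demand slope 1.5 vs supply slope 6).

Buyers bear the larger share: $24 per book.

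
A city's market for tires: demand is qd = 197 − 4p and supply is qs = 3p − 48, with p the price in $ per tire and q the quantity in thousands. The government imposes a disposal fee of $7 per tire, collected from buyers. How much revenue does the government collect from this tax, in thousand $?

Tax revenue = $315 thousand.

Before the tax: set 197 − 4p = 3p − 48 → p* = $35, q* = 57.
With the tax collected from buyers, demand (in seller-price terms) shifts: qd = 197 − 4(p + 7).
Solving gives q = 45 with buyers paying $38 and suppliers receiving $31 (the $7 wedge).
Revenue = t · Q = 7 · 45 = $315.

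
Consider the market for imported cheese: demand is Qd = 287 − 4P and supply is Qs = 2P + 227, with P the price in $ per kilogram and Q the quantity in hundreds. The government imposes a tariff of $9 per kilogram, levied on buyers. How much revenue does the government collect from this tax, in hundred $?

Tax revenue = $2115 hundred.

Without the tax, 287 − 4P = 2P + 227 gives 6P = 60, so P* = $10 and Q* = 247.
With the tax collected from buyers, demand (in seller-price terms) shifts: Qd = 287 − 4(P + 9).
New equilibrium: buyers pay $13, producers receive $4, Q = 235. (Wedge: Pb − Ps = 9.)
Revenue = t · Q = 9 · 235 = $2115.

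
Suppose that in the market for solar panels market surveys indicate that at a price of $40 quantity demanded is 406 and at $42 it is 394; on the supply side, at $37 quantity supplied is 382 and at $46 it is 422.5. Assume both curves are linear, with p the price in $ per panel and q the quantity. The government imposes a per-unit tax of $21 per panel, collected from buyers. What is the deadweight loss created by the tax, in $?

Deadweight loss = $567.

Demand slope: (394 − 406)/(42 − 40) = -6, so qd = 646 − 6p.
Supply slope: (422.5 − 382)/(46 − 37) = 4.5, so qs = 4.5p + 215.5.
Without the tax, 646 − 6p = 4.5p + 215.5 gives 10.5p = 430.5, so p* = $41 and q* = 400.
With the tax collected from buyers, demand (in seller-price terms) shifts: qd = 646 − 6(p + 21).
Solving gives q = 346 with buyers paying $50 and sellers receiving $29 (the $21 wedge).
Quantity falls by |ΔQ| = |400 − 346| = 54.
DWL = ½ · t · |ΔQ| = ½ · 21 · 54 = $567.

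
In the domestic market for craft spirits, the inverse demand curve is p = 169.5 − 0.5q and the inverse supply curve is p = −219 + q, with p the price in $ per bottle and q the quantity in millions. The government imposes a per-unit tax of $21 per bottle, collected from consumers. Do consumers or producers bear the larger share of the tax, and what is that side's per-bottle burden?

Inverting to q(p) form: qd = 339 − 2p; qs = p + 219.
Without the tax, 339 − 2p = p + 219 gives 3p = 120, so p* = $40 and q* = 259.
With the tax collected from consumers, demand (in seller-price terms) shifts: qd = 339 − 2(p + 21).
Solving gives q = 245 with consumers paying $47 and producers receiving $26 (the $21 wedge).
Per-bottle burden: consumers $7, producers $14.
Producers take the larger share because supply is less price-elastic here (demand slope 2 vs supply slope 1).
The less price-elastic side of the market bears the larger share of a per-unit tax.

Producers bear the larger share: $14 per bottle.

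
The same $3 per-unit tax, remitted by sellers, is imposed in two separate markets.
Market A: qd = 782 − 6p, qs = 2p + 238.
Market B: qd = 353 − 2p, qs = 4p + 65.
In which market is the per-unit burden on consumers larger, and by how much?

Market A: pre-tax p* = $68, q* = 374; post-tax q = 369.5; per-unit burden on consumers = $0.75.
Market B: pre-tax p* = $48, q* = 257; post-tax q = 253; per-unit burden on consumers = $2.
Difference: $0.75 vs $2 → market B is larger by $1.25.

Market B, by $1.25.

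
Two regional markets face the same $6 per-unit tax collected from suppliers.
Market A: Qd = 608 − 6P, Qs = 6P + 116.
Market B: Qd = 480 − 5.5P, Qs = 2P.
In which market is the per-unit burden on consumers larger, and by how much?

Market A, by $1.4.

Market A: pre-tax P* = $41, Q* = 362; post-tax Q = 344; per-unit burden on consumers = $3.
Market B: pre-tax P* = $64, Q* = 128; post-tax Q = 119.2; per-unit burden on consumers = $1.6.
Difference: $3 vs $1.6 → market A is larger by $1.4.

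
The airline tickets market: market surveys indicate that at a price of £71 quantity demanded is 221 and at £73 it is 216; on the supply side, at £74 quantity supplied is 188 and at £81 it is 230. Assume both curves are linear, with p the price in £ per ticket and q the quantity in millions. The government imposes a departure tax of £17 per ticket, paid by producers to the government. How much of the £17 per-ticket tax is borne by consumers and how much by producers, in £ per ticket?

Consumers bear £12 per ticket; producers bear £5 per ticket.

Demand slope: (216 − 221)/(73 − 71) = -2.5, so qd = 398.5 − 2.5p.
Supply slope: (230 − 188)/(81 − 74) = 6, so qs = 6p − 256.
Without the tax, 398.5 − 2.5p = 6p − 256 gives 8.5p = 654.5, so p* = £77 and q* = 206.
With the tax collected from producers, supply shifts: qs = 6(p − 17) − 256.
Solving gives q = 176 with consumers paying £89 and producers receiving £72 (the £17 wedge).
Burden on consumers: £12; on producers: £5. (They sum to £17.)
The less price-elastic side of the market bears the larger share of a per-unit tax.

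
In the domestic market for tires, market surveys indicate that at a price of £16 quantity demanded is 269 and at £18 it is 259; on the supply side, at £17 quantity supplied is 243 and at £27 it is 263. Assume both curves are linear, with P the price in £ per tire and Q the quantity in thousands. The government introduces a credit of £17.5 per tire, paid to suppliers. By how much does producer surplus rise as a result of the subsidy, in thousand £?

Demand slope: (259 − 269)/(18 − 16) = -5, so Qd = 349 − 5P.
Supply slope: (263 − 243)/(27 − 17) = 2, so Qs = 2P + 209.
Before the subsidy: set 349 − 5P = 2P + 209 → P* = £20, Q* = 249.
With a per-unit subsidy paid to suppliers, each receives P + 17.5 per unit sold, so supply becomes Qs = 2(P + 17.5) + 209.
Solving gives Q = 274 with buyers paying £15 and suppliers receiving £32.5 (the £17.5 wedge).
ΔPS is the trapezoid between Q = 274 and Q = 249 of height £12.5: ½ · (249 + 274) · 12.5 = £3268.75.

Producer surplus rises by £3268.75 thousand.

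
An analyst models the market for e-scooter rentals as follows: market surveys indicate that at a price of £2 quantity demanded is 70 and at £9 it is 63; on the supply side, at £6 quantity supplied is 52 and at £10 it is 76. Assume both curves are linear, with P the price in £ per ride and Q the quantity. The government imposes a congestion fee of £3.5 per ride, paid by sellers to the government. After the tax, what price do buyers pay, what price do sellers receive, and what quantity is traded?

Demand slope: (63 − 70)/(9 − 2) = -1, so Qd = 72 − P.
Supply slope: (76 − 52)/(10 − 6) = 6, so Qs = 6P + 16.
Without the tax, 72 − P = 6P + 16 gives 7P = 56, so P* = £8 and Q* = 64.
With the tax collected from sellers, supply shifts: Qs = 6(P − 3.5) + 16.
New equilibrium: buyers pay £11, sellers receive £7.5, Q = 61. (Wedge: Pb − Ps = 3.5.)

Buyers pay £11; sellers receive £7.5; quantity = 61.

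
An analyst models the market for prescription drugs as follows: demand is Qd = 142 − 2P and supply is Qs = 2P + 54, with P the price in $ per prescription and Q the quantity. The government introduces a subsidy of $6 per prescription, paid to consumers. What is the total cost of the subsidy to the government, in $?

Before the subsidy: set 142 − 2P = 2P + 54 → P* = $22, Q* = 98.
With a per-unit subsidy paid to consumers, each effectively pays P − 6, so demand becomes Qd = 142 − 2(P − 6).
New equilibrium: consumers pay $19, sellers receive $25, Q = 104. (Wedge: Pb − Ps = −6.)
Outlay = t · Q = 6 · 104 = $624.

Government outlay = $624.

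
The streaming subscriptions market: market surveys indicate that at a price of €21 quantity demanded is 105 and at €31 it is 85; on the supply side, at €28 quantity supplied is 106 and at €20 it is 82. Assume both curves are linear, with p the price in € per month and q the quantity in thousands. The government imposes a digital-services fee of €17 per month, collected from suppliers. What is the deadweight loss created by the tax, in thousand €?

Deadweight loss = €173.4 thousand.

Demand slope: (85 − 105)/(31 − 21) = -2, so qd = 147 − 2p.
Supply slope: (82 − 106)/(20 − 28) = 3, so qs = 3p + 22.
Without the tax, 147 − 2p = 3p + 22 gives 5p = 125, so p* = €25 and q* = 97.
With the tax collected from suppliers, supply shifts: qs = 3(p − 17) + 22.
New equilibrium: consumers pay €35.2, suppliers receive €18.2, q = 76.6. (Wedge: pb − ps = 17.)
Quantity falls by |ΔQ| = |97 − 76.6| = 20.4.
DWL = ½ · t · |ΔQ| = ½ · 17 · 20.4 = €173.4.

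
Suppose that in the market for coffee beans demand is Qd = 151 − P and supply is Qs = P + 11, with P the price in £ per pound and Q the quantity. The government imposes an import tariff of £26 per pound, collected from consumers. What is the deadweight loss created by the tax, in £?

Deadweight loss = £169.

Before the tax: set 151 − P = P + 11 → P* = £70, Q* = 81.
With the tax collected from consumers, demand (in seller-price terms) shifts: Qd = 151 − (P + 26).
New equilibrium: consumers pay £83, producers receive £57, Q = 68. (Wedge: Pb − Ps = 26.)
Quantity falls by |ΔQ| = |81 − 68| = 13.
DWL = ½ · t · |ΔQ| = ½ · 26 · 13 = £169.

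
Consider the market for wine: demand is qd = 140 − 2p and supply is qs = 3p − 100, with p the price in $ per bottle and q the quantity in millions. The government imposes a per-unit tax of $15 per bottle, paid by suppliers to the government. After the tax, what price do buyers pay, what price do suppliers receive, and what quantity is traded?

Before the tax: set 140 − 2p = 3p − 100 → p* = $48, q* = 44.
With the tax collected from suppliers, supply shifts: qs = 3(p − 15) − 100.
New equilibrium: buyers pay $57, suppliers receive $42, q = 26. (Wedge: pb − ps = 15.)
The less price-elastic side of the market bears the larger share of a per-unit tax.

Buyers pay $57; suppliers receive $42; quantity = 26.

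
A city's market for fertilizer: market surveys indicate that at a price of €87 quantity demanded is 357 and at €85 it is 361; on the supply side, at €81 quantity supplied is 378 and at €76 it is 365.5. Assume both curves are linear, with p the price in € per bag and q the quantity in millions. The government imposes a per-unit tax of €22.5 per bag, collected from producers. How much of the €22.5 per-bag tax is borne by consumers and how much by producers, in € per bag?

Demand slope: (361 − 357)/(85 − 87) = -2, so qd = 531 − 2p.
Supply slope: (365.5 − 378)/(76 − 81) = 2.5, so qs = 2.5p + 175.5.
Without the tax, 531 − 2p = 2.5p + 175.5 gives 4.5p = 355.5, so p* = €79 and q* = 373.
With the tax collected from producers, supply shifts: qs = 2.5(p − 22.5) + 175.5.
New equilibrium: consumers pay €91.5, producers receive €69, q = 348. (Wedge: pb − ps = 22.5.)
Burden on consumers: €12.5; on producers: €10. (They sum to €22.5.)
The less price-elastic side of the market bears the larger share of a per-unit tax.

Consumers bear €12.5 per bag; producers bear €10 per bag.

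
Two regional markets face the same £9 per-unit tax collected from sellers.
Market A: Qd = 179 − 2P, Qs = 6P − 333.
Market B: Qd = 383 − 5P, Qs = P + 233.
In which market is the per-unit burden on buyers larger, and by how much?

Market A: pre-tax P* = £64, Q* = 51; post-tax Q = 37.5; per-unit burden on buyers = £6.75.
Market B: pre-tax P* = £25, Q* = 258; post-tax Q = 250.5; per-unit burden on buyers = £1.5.
Difference: £6.75 vs £1.5 → market A is larger by £5.25.

Market A, by £5.25.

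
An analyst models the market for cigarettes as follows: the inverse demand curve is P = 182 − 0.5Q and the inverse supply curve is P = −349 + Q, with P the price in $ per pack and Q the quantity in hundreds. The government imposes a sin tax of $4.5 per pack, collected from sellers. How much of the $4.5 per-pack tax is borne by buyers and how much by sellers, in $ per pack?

Inverting to Q(P) form: Qd = 364 − 2P; Qs = P + 349.
Before the tax: set 364 − 2P = P + 349 → P* = $5, Q* = 354.
With the tax collected from sellers, supply shifts: Qs = (P − 4.5) + 349.
Solving gives Q = 351 with buyers paying $6.5 and sellers receiving $2 (the $4.5 wedge).
Burden on buyers: $1.5; on sellers: $3. (They sum to $4.5.)
The less price-elastic side of the market bears the larger share of a per-unit tax.

Buyers bear $1.5 per pack; sellers bear $3 per pack.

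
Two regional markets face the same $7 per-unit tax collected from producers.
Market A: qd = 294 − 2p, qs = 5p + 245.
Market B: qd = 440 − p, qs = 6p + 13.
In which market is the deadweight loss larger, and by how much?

Market A, by $14.

Market A: pre-tax p* = $7, q* = 280; post-tax q = 270; deadweight loss = $35.
Market B: pre-tax p* = $61, q* = 379; post-tax q = 373; deadweight loss = $21.
Difference: $35 vs $21 → market A is larger by $14.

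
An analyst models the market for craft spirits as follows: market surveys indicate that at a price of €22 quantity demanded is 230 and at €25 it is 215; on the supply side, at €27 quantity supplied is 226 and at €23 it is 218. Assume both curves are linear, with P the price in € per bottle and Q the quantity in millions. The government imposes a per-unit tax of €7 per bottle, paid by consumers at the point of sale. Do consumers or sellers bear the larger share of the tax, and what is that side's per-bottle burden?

Sellers bear the larger share: €5 per bottle.

Demand slope: (215 − 230)/(25 − 22) = -5, so Qd = 340 − 5P.
Supply slope: (218 − 226)/(23 − 27) = 2, so Qs = 2P + 172.
Without the tax, 340 − 5P = 2P + 172 gives 7P = 168, so P* = €24 and Q* = 220.
With the tax collected from consumers, demand (in seller-price terms) shifts: Qd = 340 − 5(P + 7).
Solving gives Q = 210 with consumers paying €26 and sellers receiving €19 (the €7 wedge).
Per-bottle burden: consumers €2, sellers €5.
Sellers take the larger share because supply is less price-elastic here (demand slope 5 vs supply slope 2).
The less price-elastic side of the market bears the larger share of a per-unit tax.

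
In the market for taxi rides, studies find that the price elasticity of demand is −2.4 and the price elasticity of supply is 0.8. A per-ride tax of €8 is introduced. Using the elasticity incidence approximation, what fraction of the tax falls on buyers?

Buyers' share ≈ 0.25.

Incidence ratio: buyers' share ≈ εs / (εs + |εd|) = 0.8 / (0.8 + 2.4) = 0.25.
Supply is the less elastic side, so buyers bear the smaller share.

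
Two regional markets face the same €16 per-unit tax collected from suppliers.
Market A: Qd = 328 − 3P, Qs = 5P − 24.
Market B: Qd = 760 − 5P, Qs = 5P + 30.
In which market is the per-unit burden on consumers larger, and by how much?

Market A, by €2.

Market A: pre-tax P* = €44, Q* = 196; post-tax Q = 166; per-unit burden on consumers = €10.
Market B: pre-tax P* = €73, Q* = 395; post-tax Q = 355; per-unit burden on consumers = €8.
Difference: €10 vs €8 → market A is larger by €2.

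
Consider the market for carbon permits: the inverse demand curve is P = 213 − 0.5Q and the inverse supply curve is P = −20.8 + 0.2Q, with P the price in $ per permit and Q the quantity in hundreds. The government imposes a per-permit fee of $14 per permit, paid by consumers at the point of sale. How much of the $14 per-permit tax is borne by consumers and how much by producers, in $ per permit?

Consumers bear $10 per permit; producers bear $4 per permit.

Inverting to Q(P) form: Qd = 426 − 2P; Qs = 5P + 104.
Before the tax: set 426 − 2P = 5P + 104 → P* = $46, Q* = 334.
With the tax collected from consumers, demand (in seller-price terms) shifts: Qd = 426 − 2(P + 14).
New equilibrium: consumers pay $56, producers receive $42, Q = 314. (Wedge: Pb − Ps = 14.)
Burden on consumers: $10; on producers: $4. (They sum to $14.)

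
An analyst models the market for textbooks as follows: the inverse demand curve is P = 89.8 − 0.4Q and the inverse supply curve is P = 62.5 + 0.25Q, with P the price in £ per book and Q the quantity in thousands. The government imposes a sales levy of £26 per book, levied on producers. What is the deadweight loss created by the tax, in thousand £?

Deadweight loss = £520 thousand.

Rewrite in direct form: Qd = 224.5 − 2.5P and Qs = 4P − 250.
Without the tax, 224.5 − 2.5P = 4P − 250 gives 6.5P = 474.5, so P* = £73 and Q* = 42.
With the tax collected from producers, supply shifts: Qs = 4(P − 26) − 250.
New equilibrium: buyers pay £89, producers receive £63, Q = 2. (Wedge: Pb − Ps = 26.)
Quantity falls by |ΔQ| = |42 − 2| = 40.
DWL = ½ · t · |ΔQ| = ½ · 26 · 40 = £520.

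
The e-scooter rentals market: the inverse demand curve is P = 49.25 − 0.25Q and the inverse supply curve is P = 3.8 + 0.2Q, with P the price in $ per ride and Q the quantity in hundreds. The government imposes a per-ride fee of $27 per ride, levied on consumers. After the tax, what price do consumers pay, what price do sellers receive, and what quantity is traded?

Consumers pay $39; sellers receive $12; quantity = 41.

Inverting to Q(P) form: Qd = 197 − 4P; Qs = 5P − 19.
Before the tax: set 197 − 4P = 5P − 19 → P* = $24, Q* = 101.
With the tax collected from consumers, demand (in seller-price terms) shifts: Qd = 197 − 4(P + 27).
New equilibrium: consumers pay $39, sellers receive $12, Q = 41. (Wedge: Pb − Ps = 27.)
The less price-elastic side of the market bears the larger share of a per-unit tax.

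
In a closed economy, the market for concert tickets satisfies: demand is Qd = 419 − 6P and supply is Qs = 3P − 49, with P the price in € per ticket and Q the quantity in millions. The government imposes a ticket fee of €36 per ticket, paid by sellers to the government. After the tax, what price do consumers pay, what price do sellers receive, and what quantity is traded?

Consumers pay €64; sellers receive €28; quantity = 35.

Without the tax, 419 − 6P = 3P − 49 gives 9P = 468, so P* = €52 and Q* = 107.
With the tax collected from sellers, supply shifts: Qs = 3(P − 36) − 49.
New equilibrium: consumers pay €64, sellers receive €28, Q = 35. (Wedge: Pb − Ps = 36.)
The less price-elastic side of the market bears the larger share of a per-unit tax.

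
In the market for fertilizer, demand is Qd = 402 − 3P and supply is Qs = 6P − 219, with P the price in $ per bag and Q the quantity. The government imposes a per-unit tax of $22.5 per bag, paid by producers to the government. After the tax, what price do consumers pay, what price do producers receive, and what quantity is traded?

Consumers pay $84; producers receive $61.5; quantity = 150.

Before the tax: set 402 − 3P = 6P − 219 → P* = $69, Q* = 195.
With the tax collected from producers, supply shifts: Qs = 6(P − 22.5) − 219.
New equilibrium: consumers pay $84, producers receive $61.5, Q = 150. (Wedge: Pb − Ps = 22.5.)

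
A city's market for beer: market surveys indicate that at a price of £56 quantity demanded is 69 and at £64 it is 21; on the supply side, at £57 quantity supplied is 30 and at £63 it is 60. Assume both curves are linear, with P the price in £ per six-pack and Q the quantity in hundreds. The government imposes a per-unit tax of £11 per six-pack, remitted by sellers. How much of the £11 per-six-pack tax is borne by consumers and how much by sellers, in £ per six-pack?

Consumers bear £5 per six-pack; sellers bear £6 per six-pack.

Demand slope: (21 − 69)/(64 − 56) = -6, so Qd = 405 − 6P.
Supply slope: (60 − 30)/(63 − 57) = 5, so Qs = 5P − 255.
Without the tax, 405 − 6P = 5P − 255 gives 11P = 660, so P* = £60 and Q* = 45.
With the tax collected from sellers, supply shifts: Qs = 5(P − 11) − 255.
New equilibrium: consumers pay £65, sellers receive £54, Q = 15. (Wedge: Pb − Ps = 11.)
Burden on consumers: £5; on sellers: £6. (They sum to £11.)
The less price-elastic side of the market bears the larger share of a per-unit tax.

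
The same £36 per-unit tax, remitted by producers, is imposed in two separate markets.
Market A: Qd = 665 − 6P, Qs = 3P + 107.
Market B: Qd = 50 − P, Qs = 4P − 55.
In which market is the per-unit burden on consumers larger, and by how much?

Market A: pre-tax P* = £62, Q* = 293; post-tax Q = 221; per-unit burden on consumers = £12.
Market B: pre-tax P* = £21, Q* = 29; post-tax Q = 0.2; per-unit burden on consumers = £28.8.
Difference: £12 vs £28.8 → market B is larger by £16.8.

Market B, by £16.8.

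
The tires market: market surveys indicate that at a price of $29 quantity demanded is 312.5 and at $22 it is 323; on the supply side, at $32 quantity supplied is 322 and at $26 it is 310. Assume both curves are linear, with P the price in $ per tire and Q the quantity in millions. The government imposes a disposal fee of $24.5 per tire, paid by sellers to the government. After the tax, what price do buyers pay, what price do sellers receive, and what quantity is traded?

Demand slope: (323 − 312.5)/(22 − 29) = -1.5, so Qd = 356 − 1.5P.
Supply slope: (310 − 322)/(26 − 32) = 2, so Qs = 2P + 258.
Without the tax, 356 − 1.5P = 2P + 258 gives 3.5P = 98, so P* = $28 and Q* = 314.
With the tax collected from sellers, supply shifts: Qs = 2(P − 24.5) + 258.
New equilibrium: buyers pay $42, sellers receive $17.5, Q = 293. (Wedge: Pb − Ps = 24.5.)
The less price-elastic side of the market bears the larger share of a per-unit tax.

Buyers pay $42; sellers receive $17.5; quantity = 293.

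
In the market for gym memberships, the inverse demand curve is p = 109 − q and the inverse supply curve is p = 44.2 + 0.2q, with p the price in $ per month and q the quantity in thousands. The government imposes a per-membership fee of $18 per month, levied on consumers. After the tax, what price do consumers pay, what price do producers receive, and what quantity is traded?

Consumers pay $70; producers receive $52; quantity = 39.

Inverting to q(p) form: qd = 109 − p; qs = 5p − 221.
Without the tax, 109 − p = 5p − 221 gives 6p = 330, so p* = $55 and q* = 54.
With the tax collected from consumers, demand (in seller-price terms) shifts: qd = 109 − (p + 18).
Solving gives q = 39 with consumers paying $70 and producers receiving $52 (the $18 wedge).
The less price-elastic side of the market bears the larger share of a per-unit tax.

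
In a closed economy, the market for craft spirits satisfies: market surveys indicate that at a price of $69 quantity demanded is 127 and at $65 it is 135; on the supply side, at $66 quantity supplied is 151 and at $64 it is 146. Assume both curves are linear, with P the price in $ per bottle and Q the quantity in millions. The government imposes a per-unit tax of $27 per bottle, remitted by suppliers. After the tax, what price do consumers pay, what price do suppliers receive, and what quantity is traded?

Consumers pay $77; suppliers receive $50; quantity = 111.

Demand slope: (135 − 127)/(65 − 69) = -2, so Qd = 265 − 2P.
Supply slope: (146 − 151)/(64 − 66) = 2.5, so Qs = 2.5P − 14.
Without the tax, 265 − 2P = 2.5P − 14 gives 4.5P = 279, so P* = $62 and Q* = 141.
With the tax collected from suppliers, supply shifts: Qs = 2.5(P − 27) − 14.
Solving gives Q = 111 with consumers paying $77 and suppliers receiving $50 (the $27 wedge).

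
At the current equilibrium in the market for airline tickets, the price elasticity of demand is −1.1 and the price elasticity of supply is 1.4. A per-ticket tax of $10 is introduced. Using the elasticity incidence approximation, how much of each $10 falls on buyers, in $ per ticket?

Incidence ratio: buyers' share ≈ εs / (εs + |εd|) = 1.4 / (1.4 + 1.1) = 0.56.
So buyers bear ≈ 0.56 × $10 = $5.6; suppliers bear $4.4.

Buyers bear ≈ $5.6 per ticket.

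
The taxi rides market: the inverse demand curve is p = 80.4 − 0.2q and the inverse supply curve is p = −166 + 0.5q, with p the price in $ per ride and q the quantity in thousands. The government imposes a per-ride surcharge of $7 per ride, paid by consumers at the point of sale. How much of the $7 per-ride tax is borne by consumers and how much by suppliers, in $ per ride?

Consumers bear $2 per ride; suppliers bear $5 per ride.

Inverting to q(p) form: qd = 402 − 5p; qs = 2p + 332.
Before the tax: set 402 − 5p = 2p + 332 → p* = $10, q* = 352.
With the tax collected from consumers, demand (in seller-price terms) shifts: qd = 402 − 5(p + 7).
New equilibrium: consumers pay $12, suppliers receive $5, q = 342. (Wedge: pb − ps = 7.)
Burden on consumers: $2; on suppliers: $5. (They sum to $7.)
The less price-elastic side of the market bears the larger share of a per-unit tax.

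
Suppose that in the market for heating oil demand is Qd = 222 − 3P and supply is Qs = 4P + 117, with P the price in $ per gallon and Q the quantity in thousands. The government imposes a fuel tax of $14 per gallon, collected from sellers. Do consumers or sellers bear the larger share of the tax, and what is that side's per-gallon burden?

Before the tax: set 222 − 3P = 4P + 117 → P* = $15, Q* = 177.
With the tax collected from sellers, supply shifts: Qs = 4(P − 14) + 117.
New equilibrium: consumers pay $23, sellers receive $9, Q = 153. (Wedge: Pb − Ps = 14.)
Per-gallon burden: consumers $8, sellers $6.
Consumers take the larger share because demand is less price-elastic here (demand slope 3 vs supply slope 4).

Consumers bear the larger share: $8 per gallon.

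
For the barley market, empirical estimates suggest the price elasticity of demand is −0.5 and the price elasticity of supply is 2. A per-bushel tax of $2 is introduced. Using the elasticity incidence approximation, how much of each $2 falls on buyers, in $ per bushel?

Buyers bear ≈ $1.6 per bushel.

Incidence ratio: buyers' share ≈ εs / (εs + |εd|) = 2 / (2 + 0.5) = 0.8.
So buyers bear ≈ 0.8 × $2 = $1.6; producers bear $0.4.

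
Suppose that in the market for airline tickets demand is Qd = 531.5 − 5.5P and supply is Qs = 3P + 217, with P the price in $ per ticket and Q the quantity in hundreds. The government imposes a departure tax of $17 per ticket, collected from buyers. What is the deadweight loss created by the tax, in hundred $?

Before the tax: set 531.5 − 5.5P = 3P + 217 → P* = $37, Q* = 328.
With the tax collected from buyers, demand (in seller-price terms) shifts: Qd = 531.5 − 5.5(P + 17).
Solving gives Q = 295 with buyers paying $43 and sellers receiving $26 (the $17 wedge).
Quantity falls by |ΔQ| = |328 − 295| = 33.
DWL = ½ · t · |ΔQ| = ½ · 17 · 33 = $280.5.

Deadweight loss = $280.5 hundred.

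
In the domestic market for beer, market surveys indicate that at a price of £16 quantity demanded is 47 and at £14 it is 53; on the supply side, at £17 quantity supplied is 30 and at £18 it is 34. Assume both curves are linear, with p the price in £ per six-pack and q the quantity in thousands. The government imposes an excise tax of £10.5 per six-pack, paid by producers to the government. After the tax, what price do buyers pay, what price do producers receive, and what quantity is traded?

Demand slope: (53 − 47)/(14 − 16) = -3, so qd = 95 − 3p.
Supply slope: (34 − 30)/(18 − 17) = 4, so qs = 4p − 38.
Without the tax, 95 − 3p = 4p − 38 gives 7p = 133, so p* = £19 and q* = 38.
With the tax collected from producers, supply shifts: qs = 4(p − 10.5) − 38.
New equilibrium: buyers pay £25, producers receive £14.5, q = 20. (Wedge: pb − ps = 10.5.)

Buyers pay £25; producers receive £14.5; quantity = 20.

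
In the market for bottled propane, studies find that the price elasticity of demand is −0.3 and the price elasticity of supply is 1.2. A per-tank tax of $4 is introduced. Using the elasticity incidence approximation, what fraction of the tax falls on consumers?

Incidence ratio: consumers' share ≈ εs / (εs + |εd|) = 1.2 / (1.2 + 0.3) = 0.8.
Supply is the more elastic side, so consumers bear the larger share.

Consumers' share ≈ 0.8.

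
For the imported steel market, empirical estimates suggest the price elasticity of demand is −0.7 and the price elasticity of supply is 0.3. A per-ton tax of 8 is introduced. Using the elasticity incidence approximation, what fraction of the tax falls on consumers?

Incidence ratio: consumers' share ≈ εs / (εs + |εd|) = 0.3 / (0.3 + 0.7) = 0.3.
Supply is the less elastic side, so consumers bear the smaller share.

Consumers' share ≈ 0.3.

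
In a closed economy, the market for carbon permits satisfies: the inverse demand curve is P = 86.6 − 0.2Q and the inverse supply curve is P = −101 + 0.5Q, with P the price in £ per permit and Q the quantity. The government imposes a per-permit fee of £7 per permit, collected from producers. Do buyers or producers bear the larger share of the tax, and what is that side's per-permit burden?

Producers bear the larger share: £5 per permit.

Rewrite in direct form: Qd = 433 − 5P and Qs = 2P + 202.
Without the tax, 433 − 5P = 2P + 202 gives 7P = 231, so P* = £33 and Q* = 268.
With the tax collected from producers, supply shifts: Qs = 2(P − 7) + 202.
Solving gives Q = 258 with buyers paying £35 and producers receiving £28 (the £7 wedge).
Per-permit burden: buyers £2, producers £5.
Producers take the larger share because supply is less price-elastic here (demand slope 5 vs supply slope 2).
The less price-elastic side of the market bears the larger share of a per-unit tax.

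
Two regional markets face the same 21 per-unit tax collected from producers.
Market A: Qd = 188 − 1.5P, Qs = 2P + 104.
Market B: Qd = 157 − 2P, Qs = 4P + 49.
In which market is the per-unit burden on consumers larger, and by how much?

Market A: pre-tax P* = 24, Q* = 152; post-tax Q = 134; per-unit burden on consumers = 12.
Market B: pre-tax P* = 18, Q* = 121; post-tax Q = 93; per-unit burden on consumers = 14.
Difference: 12 vs 14 → market B is larger by 2.

Market B, by 2.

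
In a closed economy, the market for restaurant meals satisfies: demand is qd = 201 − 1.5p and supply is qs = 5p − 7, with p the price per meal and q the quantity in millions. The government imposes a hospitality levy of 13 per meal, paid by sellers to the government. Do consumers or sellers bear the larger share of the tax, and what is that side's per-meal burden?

Without the tax, 201 − 1.5p = 5p − 7 gives 6.5p = 208, so p* = 32 and q* = 153.
With the tax collected from sellers, supply shifts: qs = 5(p − 13) − 7.
New equilibrium: consumers pay 42, sellers receive 29, q = 138. (Wedge: pb − ps = 13.)
Per-meal burden: consumers 10, sellers 3.
Consumers take the larger share because demand is less price-elastic here (demand slope 1.5 vs supply slope 5).
The less price-elastic side of the market bears the larger share of a per-unit tax.

Consumers bear the larger share: 10 per meal.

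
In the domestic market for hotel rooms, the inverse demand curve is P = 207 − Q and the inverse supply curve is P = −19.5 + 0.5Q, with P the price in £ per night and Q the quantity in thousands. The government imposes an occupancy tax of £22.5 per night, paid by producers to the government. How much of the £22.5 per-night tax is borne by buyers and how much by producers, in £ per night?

Rewrite in direct form: Qd = 207 − P and Qs = 2P + 39.
Before the tax: set 207 − P = 2P + 39 → P* = £56, Q* = 151.
With the tax collected from producers, supply shifts: Qs = 2(P − 22.5) + 39.
Solving gives Q = 136 with buyers paying £71 and producers receiving £48.5 (the £22.5 wedge).
Burden on buyers: £15; on producers: £7.5. (They sum to £22.5.)
The less price-elastic side of the market bears the larger share of a per-unit tax.

Buyers bear £15 per night; producers bear £7.5 per night.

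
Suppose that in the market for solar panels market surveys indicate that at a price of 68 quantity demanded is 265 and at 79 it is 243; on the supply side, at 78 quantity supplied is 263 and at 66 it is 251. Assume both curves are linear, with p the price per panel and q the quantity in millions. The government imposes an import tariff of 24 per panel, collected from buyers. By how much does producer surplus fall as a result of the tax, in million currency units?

Demand slope: (243 − 265)/(79 − 68) = -2, so qd = 401 − 2p.
Supply slope: (251 − 263)/(66 − 78) = 1, so qs = p + 185.
Without the tax, 401 − 2p = p + 185 gives 3p = 216, so p* = 72 and q* = 257.
With the tax collected from buyers, demand (in seller-price terms) shifts: qd = 401 − 2(p + 24).
Solving gives q = 241 with buyers paying 80 and producers receiving 56 (the 24 wedge).
ΔPS is the trapezoid between Q = 241 and Q = 257 of height 16: ½ · (257 + 241) · 16 = 3984.

Producer surplus falls by 3984 million.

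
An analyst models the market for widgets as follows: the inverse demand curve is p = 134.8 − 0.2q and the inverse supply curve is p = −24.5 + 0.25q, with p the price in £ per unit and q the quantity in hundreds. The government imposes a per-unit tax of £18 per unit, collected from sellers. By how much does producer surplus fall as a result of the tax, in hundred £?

Producer surplus falls by £3340 hundred.

Inverting to q(p) form: qd = 674 − 5p; qs = 4p + 98.
Before the tax: set 674 − 5p = 4p + 98 → p* = £64, q* = 354.
With the tax collected from sellers, supply shifts: qs = 4(p − 18) + 98.
Solving gives q = 314 with buyers paying £72 and sellers receiving £54 (the £18 wedge).
ΔPS is the trapezoid between Q = 314 and Q = 354 of height £10: ½ · (354 + 314) · 10 = £3340.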